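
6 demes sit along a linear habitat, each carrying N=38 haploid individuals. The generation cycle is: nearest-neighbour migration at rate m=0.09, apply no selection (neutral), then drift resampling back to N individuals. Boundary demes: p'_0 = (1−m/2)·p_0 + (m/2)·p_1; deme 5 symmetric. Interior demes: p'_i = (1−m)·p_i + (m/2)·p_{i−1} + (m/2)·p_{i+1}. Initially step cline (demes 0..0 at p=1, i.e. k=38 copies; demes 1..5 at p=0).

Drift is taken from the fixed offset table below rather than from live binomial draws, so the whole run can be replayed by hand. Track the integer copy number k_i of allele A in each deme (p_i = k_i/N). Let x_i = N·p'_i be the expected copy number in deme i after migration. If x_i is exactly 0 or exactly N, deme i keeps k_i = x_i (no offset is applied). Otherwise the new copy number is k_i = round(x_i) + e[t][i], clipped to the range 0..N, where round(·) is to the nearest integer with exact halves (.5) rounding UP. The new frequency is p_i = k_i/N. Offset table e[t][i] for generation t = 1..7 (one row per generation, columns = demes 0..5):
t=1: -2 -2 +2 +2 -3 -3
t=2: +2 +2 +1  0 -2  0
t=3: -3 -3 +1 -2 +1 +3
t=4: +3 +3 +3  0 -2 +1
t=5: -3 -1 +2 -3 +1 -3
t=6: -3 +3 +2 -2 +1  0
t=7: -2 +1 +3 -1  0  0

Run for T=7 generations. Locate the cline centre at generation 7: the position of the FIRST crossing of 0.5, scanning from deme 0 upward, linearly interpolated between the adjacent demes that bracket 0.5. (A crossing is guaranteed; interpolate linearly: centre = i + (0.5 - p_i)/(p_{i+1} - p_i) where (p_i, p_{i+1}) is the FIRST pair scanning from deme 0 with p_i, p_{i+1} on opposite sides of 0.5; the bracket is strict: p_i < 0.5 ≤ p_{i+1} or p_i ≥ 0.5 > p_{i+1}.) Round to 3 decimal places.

t=0: k=[38 0 0 0 0 0]
t=1: x=[36.2900 1.7100 0.0000 0.0000 0.0000 0.0000] k=[34 0 0 0 0 0]
t=2: x=[32.4700 1.5300 0.0000 0.0000 0.0000 0.0000] k=[34 4 0 0 0 0]
t=3: x=[32.6500 5.1700 0.1800 0.0000 0.0000 0.0000] k=[30 2 1 0 0 0]
t=4: x=[28.7400 3.2150 1.0000 0.0450 0.0000 0.0000] k=[32 6 4 0 0 0]
t=5: x=[30.8300 7.0800 3.9100 0.1800 0.0000 0.0000] k=[28 6 6 0 0 0]
t=6: x=[27.0100 6.9900 5.7300 0.2700 0.0000 0.0000] k=[24 10 8 0 0 0]
t=7: x=[23.3700 10.5400 7.7300 0.3600 0.0000 0.0000] k=[21 12 11 0 0 0]

0.222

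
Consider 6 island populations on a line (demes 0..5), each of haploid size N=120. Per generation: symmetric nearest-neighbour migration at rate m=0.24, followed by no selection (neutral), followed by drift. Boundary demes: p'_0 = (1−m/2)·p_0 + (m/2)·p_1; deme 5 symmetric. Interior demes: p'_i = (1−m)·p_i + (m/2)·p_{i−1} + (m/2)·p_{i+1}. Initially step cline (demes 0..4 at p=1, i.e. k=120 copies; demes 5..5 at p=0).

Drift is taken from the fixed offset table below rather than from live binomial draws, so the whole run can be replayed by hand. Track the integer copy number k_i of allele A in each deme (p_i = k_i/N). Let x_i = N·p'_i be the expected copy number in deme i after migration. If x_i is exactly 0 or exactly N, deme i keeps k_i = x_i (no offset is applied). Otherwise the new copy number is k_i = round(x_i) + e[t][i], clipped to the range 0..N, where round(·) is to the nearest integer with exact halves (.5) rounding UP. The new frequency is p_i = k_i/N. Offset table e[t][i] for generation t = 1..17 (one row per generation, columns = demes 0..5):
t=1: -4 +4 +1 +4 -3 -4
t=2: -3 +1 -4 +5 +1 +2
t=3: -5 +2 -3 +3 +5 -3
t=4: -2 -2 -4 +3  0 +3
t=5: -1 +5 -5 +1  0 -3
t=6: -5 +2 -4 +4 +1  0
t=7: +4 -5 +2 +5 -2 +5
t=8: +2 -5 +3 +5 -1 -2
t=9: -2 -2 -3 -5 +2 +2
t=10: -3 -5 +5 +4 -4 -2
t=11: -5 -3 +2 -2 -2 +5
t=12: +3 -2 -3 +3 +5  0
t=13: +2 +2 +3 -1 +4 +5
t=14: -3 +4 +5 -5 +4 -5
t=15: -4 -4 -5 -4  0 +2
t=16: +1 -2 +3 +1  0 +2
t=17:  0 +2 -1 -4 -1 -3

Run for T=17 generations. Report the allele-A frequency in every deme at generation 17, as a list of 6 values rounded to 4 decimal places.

[0.8917, 0.9167, 0.9083, 0.8083, 0.7750, 0.6917]

t=0: k=[120 120 120 120 120 0]
t=1: x=[120.0000 120.0000 120.0000 120.0000 105.6000 14.4000] k=[120 120 120 120 103 10]
t=2: x=[120.0000 120.0000 120.0000 117.9600 93.8800 21.1600] k=[120 120 120 120 95 23]
t=3: x=[120.0000 120.0000 120.0000 117.0000 89.3600 31.6400] k=[120 120 120 120 94 29]
t=4: x=[120.0000 120.0000 120.0000 116.8800 89.3200 36.8000] k=[120 120 120 120 89 40]
t=5: x=[120.0000 120.0000 120.0000 116.2800 86.8400 45.8800] k=[120 120 120 117 87 43]
t=6: x=[120.0000 120.0000 119.6400 113.7600 85.3200 48.2800] k=[120 120 116 118 86 48]
t=7: x=[120.0000 119.5200 116.7200 113.9200 85.2800 52.5600] k=[120 115 119 119 83 58]
t=8: x=[119.4000 116.0800 118.5200 114.6800 84.3200 61.0000] k=[120 111 120 120 83 59]
t=9: x=[118.9200 113.1600 118.9200 115.5600 84.5600 61.8800] k=[117 111 116 111 87 64]
t=10: x=[116.2800 112.3200 114.8000 108.7200 87.1200 66.7600] k=[113 107 120 113 83 65]
t=11: x=[112.2800 109.2800 117.6000 110.2400 84.4400 67.1600] k=[107 106 120 108 82 72]
t=12: x=[106.8800 107.8000 116.8800 106.3200 83.9200 73.2000] k=[110 106 114 109 89 73]
t=13: x=[109.5200 107.4400 112.4400 107.2000 89.4800 74.9200] k=[112 109 115 106 93 80]
t=14: x=[111.6400 110.0800 113.2000 105.5200 93.0000 81.5600] k=[109 114 118 101 97 77]
t=15: x=[109.6000 113.8800 115.4800 102.5600 95.0800 79.4000] k=[106 110 110 99 95 81]
t=16: x=[106.4800 109.5200 108.6800 99.8400 93.8000 82.6800] k=[107 108 112 101 94 85]
t=17: x=[107.1200 108.3600 110.2000 101.4800 93.7600 86.0800] k=[107 110 109 97 93 83]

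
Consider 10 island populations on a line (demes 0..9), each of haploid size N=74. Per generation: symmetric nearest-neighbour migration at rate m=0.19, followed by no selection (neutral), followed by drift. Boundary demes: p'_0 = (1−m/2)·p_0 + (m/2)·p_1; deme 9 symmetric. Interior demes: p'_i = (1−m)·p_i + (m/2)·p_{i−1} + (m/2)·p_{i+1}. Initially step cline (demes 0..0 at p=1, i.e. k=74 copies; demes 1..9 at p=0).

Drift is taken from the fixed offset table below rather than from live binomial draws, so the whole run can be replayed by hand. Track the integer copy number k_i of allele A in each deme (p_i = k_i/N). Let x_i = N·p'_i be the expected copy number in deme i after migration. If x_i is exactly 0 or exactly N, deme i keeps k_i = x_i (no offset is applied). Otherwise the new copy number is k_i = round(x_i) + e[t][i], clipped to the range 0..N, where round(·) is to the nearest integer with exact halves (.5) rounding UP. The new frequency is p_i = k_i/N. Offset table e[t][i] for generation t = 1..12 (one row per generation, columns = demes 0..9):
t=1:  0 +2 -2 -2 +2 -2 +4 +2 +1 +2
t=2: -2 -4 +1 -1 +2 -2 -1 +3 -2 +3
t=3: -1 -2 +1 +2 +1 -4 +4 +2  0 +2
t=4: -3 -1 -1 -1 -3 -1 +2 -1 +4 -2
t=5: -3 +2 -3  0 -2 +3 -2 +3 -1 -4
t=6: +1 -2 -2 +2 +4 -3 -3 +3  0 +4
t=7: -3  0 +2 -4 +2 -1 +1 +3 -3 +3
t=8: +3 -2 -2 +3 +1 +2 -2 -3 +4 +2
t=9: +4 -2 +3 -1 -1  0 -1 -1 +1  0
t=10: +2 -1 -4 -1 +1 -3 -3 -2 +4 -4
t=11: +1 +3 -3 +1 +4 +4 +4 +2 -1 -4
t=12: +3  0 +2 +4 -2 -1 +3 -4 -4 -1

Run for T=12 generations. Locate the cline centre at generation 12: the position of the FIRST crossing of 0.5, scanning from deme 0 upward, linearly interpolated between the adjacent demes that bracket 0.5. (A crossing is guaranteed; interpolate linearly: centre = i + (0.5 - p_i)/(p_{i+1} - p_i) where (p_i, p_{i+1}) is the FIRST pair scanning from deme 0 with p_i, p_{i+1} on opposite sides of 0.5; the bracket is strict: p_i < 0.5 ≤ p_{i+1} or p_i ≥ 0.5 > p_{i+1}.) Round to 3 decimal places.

t=0: k=[74 0 0 0 0 0 0 0 0 0]
t=1: x=[66.9700 7.0300 0.0000 0.0000 0.0000 0.0000 0.0000 0.0000 0.0000 0.0000] k=[67 9 0 0 0 0 0 0 0 0]
t=2: x=[61.4900 13.6550 0.8550 0.0000 0.0000 0.0000 0.0000 0.0000 0.0000 0.0000] k=[59 10 2 0 0 0 0 0 0 0]
t=3: x=[54.3450 13.8950 2.5700 0.1900 0.0000 0.0000 0.0000 0.0000 0.0000 0.0000] k=[53 12 4 2 0 0 0 0 0 0]
t=4: x=[49.1050 15.1350 4.5700 2.0000 0.1900 0.0000 0.0000 0.0000 0.0000 0.0000] k=[46 14 4 1 0 0 0 0 0 0]
t=5: x=[42.9600 16.0900 4.6650 1.1900 0.0950 0.0000 0.0000 0.0000 0.0000 0.0000] k=[40 18 2 1 0 0 0 0 0 0]
t=6: x=[37.9100 18.5700 3.4250 1.0000 0.0950 0.0000 0.0000 0.0000 0.0000 0.0000] k=[39 17 1 3 4 0 0 0 0 0]
t=7: x=[36.9100 17.5700 2.7100 2.9050 3.5250 0.3800 0.0000 0.0000 0.0000 0.0000] k=[34 18 5 0 6 0 0 0 0 0]
t=8: x=[32.4800 18.2850 5.7600 1.0450 4.8600 0.5700 0.0000 0.0000 0.0000 0.0000] k=[35 16 4 4 6 3 0 0 0 0]
t=9: x=[33.1950 16.6650 5.1400 4.1900 5.5250 3.0000 0.2850 0.0000 0.0000 0.0000] k=[37 15 8 3 5 3 0 0 0 0]
t=10: x=[34.9100 16.4250 8.1900 3.6650 4.6200 2.9050 0.2850 0.0000 0.0000 0.0000] k=[37 15 4 3 6 0 0 0 0 0]
t=11: x=[34.9100 16.0450 4.9500 3.3800 5.1450 0.5700 0.0000 0.0000 0.0000 0.0000] k=[36 19 2 4 9 5 0 0 0 0]
t=12: x=[34.3850 19.0000 3.8050 4.2850 8.1450 4.9050 0.4750 0.0000 0.0000 0.0000] k=[37 19 6 8 6 4 3 0 0 0]

0.000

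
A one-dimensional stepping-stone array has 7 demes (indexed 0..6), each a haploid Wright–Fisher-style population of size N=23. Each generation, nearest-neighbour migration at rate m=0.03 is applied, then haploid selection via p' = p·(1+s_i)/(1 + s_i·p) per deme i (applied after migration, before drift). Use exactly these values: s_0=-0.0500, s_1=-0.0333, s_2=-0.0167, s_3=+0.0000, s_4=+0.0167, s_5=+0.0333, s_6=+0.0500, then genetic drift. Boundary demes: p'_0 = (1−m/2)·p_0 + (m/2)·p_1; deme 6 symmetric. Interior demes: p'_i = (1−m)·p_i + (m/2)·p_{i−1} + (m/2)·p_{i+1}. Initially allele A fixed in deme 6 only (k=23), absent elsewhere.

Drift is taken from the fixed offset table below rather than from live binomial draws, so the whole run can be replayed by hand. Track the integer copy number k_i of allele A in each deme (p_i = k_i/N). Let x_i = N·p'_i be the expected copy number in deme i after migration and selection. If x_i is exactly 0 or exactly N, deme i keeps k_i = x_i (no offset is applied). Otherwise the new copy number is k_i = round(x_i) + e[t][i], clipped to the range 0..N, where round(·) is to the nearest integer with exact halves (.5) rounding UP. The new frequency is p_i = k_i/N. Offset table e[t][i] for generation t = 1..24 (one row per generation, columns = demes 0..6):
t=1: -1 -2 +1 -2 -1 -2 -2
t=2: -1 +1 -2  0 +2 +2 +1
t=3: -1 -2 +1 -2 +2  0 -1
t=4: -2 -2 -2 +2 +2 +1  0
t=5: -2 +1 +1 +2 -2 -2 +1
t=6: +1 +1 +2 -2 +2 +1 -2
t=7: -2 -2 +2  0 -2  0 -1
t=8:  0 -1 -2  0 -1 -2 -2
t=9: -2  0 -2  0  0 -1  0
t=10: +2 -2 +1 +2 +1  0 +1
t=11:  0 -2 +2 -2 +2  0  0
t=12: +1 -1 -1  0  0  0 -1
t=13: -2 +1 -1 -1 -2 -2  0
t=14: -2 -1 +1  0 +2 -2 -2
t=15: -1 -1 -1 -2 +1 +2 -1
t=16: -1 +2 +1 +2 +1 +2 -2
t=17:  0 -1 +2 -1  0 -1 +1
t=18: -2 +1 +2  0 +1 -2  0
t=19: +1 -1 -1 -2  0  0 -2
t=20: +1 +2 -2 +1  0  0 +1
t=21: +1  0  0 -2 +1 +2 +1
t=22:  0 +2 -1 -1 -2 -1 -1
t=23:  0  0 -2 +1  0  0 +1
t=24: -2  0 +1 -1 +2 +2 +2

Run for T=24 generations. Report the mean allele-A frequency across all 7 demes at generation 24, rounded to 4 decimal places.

0.2174

t=0: k=[0 0 0 0 0 0 23]
t=1: x=[0.0000 0.0000 0.0000 0.0000 0.0000 0.3563 22.6712] k=[0 0 0 0 0 0 21]
t=2: x=[0.0000 0.0000 0.0000 0.0000 0.0000 0.3253 20.7846] k=[0 0 0 0 0 2 22]
t=3: x=[0.0000 0.0000 0.0000 0.0000 0.0305 2.3379 21.7586] k=[0 0 0 0 2 2 21]
t=4: x=[0.0000 0.0000 0.0000 0.0300 2.0000 2.3533 20.8135] k=[0 0 0 2 4 3 21]
t=5: x=[0.0000 0.0000 0.0295 2.0000 4.0095 3.3783 20.8279] k=[0 0 1 4 2 1 22]
t=6: x=[0.0000 0.0145 1.0136 3.9250 2.0457 1.3716 21.7442] k=[0 1 3 2 4 2 20]
t=7: x=[0.0143 0.9826 2.9119 2.0450 3.9944 2.3687 19.8645] k=[0 0 5 2 2 2 19]
t=8: x=[0.0000 0.0725 4.8156 2.0450 2.0305 2.3225 18.9116] k=[0 0 3 2 1 0 17]
t=9: x=[0.0000 0.0435 2.8971 2.0000 1.0160 0.2789 16.9647] k=[0 0 1 2 1 0 17]
t=10: x=[0.0000 0.0145 0.9840 1.9700 1.0160 0.2789 16.9647] k=[0 0 2 4 2 0 18]
t=11: x=[0.0000 0.0290 1.9695 3.9400 2.0305 0.3099 17.9256] k=[0 0 4 2 4 0 18]
t=12: x=[0.0000 0.0580 3.8556 2.0600 3.9640 0.3408 17.9256] k=[0 0 3 2 4 0 17]
t=13: x=[0.0000 0.0435 2.8971 2.0450 3.9640 0.3253 16.9647] k=[0 1 2 1 2 0 17]
t=14: x=[0.0143 0.9681 1.9399 1.0300 1.9848 0.2944 16.9647] k=[0 0 3 1 4 0 15]
t=15: x=[0.0000 0.0435 2.8823 1.0750 3.9489 0.2944 15.0310] k=[0 0 2 0 5 2 14]
t=16: x=[0.0000 0.0290 1.9103 0.1050 4.9440 2.2917 14.0878] k=[0 2 3 2 6 4 12]
t=17: x=[0.0285 1.9244 2.9267 2.0750 5.9830 4.2626 12.1600] k=[0 1 5 1 6 3 13]
t=18: x=[0.0143 1.0117 4.8156 1.1350 5.9528 3.2862 13.1258] k=[0 2 7 1 7 1 13]
t=19: x=[0.0285 1.9828 6.7544 1.1800 6.8997 1.3099 13.0960] k=[1 1 6 0 7 1 11]
t=20: x=[0.9521 1.0408 5.7620 0.1950 6.8846 1.2790 11.1300] k=[2 3 4 1 7 1 12]
t=21: x=[1.9227 2.9128 3.8853 1.1350 6.8997 1.2944 12.1151] k=[3 3 4 0 8 3 13]
t=22: x=[2.8687 2.9274 3.8705 0.1800 7.8906 3.3169 13.1258] k=[3 5 3 0 6 2 12]
t=23: x=[2.8976 4.8099 2.9415 0.1350 5.9225 2.2763 12.1300] k=[3 5 1 1 6 2 13]
t=24: x=[2.8976 4.7805 1.0431 1.0750 5.9377 2.2917 13.1109] k=[1 5 2 0 8 4 15]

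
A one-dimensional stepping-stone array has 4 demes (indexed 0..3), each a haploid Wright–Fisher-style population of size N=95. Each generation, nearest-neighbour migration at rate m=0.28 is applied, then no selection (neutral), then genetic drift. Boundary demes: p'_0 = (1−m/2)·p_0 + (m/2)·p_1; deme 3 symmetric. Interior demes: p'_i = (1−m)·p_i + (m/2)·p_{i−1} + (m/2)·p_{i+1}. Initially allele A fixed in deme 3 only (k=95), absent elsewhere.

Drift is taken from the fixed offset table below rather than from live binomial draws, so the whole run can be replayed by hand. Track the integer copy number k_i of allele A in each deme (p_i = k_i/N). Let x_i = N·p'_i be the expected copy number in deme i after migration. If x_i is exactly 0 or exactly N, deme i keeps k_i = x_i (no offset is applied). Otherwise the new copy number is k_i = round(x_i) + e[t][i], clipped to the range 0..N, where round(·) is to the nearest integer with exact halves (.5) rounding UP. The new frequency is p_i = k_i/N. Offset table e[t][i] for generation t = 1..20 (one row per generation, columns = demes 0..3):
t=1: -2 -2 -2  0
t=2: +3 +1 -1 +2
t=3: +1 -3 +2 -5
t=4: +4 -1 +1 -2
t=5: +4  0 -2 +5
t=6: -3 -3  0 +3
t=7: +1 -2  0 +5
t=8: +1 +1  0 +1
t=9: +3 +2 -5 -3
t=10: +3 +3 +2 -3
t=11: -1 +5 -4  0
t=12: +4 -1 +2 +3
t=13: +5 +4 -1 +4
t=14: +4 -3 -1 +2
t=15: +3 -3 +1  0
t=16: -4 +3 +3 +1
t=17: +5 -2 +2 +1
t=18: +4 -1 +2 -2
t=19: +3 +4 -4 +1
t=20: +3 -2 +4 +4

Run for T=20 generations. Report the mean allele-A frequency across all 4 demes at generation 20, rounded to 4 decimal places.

t=0: k=[0 0 0 95]
t=1: x=[0.0000 0.0000 13.3000 81.7000] k=[0 0 11 82]
t=2: x=[0.0000 1.5400 19.4000 72.0600] k=[0 3 18 74]
t=3: x=[0.4200 4.6800 23.7400 66.1600] k=[1 2 26 61]
t=4: x=[1.1400 5.2200 27.5400 56.1000] k=[5 4 29 54]
t=5: x=[4.8600 7.6400 29.0000 50.5000] k=[9 8 27 56]
t=6: x=[8.8600 10.8000 28.4000 51.9400] k=[6 8 28 55]
t=7: x=[6.2800 10.5200 28.9800 51.2200] k=[7 9 29 56]
t=8: x=[7.2800 11.5200 29.9800 52.2200] k=[8 13 30 53]
t=9: x=[8.7000 14.6800 30.8400 49.7800] k=[12 17 26 47]
t=10: x=[12.7000 17.5600 27.6800 44.0600] k=[16 21 30 41]
t=11: x=[16.7000 21.5600 30.2800 39.4600] k=[16 27 26 39]
t=12: x=[17.5400 25.3200 27.9600 37.1800] k=[22 24 30 40]
t=13: x=[22.2800 24.5600 30.5600 38.6000] k=[27 29 30 43]
t=14: x=[27.2800 28.8600 31.6800 41.1800] k=[31 26 31 43]
t=15: x=[30.3000 27.4000 31.9800 41.3200] k=[33 24 33 41]
t=16: x=[31.7400 26.5200 32.8600 39.8800] k=[28 30 36 41]
t=17: x=[28.2800 30.5600 35.8600 40.3000] k=[33 29 38 41]
t=18: x=[32.4400 30.8200 37.1600 40.5800] k=[36 30 39 39]
t=19: x=[35.1600 32.1000 37.7400 39.0000] k=[38 36 34 40]
t=20: x=[37.7200 36.0000 35.1200 39.1600] k=[41 34 39 43]

0.4132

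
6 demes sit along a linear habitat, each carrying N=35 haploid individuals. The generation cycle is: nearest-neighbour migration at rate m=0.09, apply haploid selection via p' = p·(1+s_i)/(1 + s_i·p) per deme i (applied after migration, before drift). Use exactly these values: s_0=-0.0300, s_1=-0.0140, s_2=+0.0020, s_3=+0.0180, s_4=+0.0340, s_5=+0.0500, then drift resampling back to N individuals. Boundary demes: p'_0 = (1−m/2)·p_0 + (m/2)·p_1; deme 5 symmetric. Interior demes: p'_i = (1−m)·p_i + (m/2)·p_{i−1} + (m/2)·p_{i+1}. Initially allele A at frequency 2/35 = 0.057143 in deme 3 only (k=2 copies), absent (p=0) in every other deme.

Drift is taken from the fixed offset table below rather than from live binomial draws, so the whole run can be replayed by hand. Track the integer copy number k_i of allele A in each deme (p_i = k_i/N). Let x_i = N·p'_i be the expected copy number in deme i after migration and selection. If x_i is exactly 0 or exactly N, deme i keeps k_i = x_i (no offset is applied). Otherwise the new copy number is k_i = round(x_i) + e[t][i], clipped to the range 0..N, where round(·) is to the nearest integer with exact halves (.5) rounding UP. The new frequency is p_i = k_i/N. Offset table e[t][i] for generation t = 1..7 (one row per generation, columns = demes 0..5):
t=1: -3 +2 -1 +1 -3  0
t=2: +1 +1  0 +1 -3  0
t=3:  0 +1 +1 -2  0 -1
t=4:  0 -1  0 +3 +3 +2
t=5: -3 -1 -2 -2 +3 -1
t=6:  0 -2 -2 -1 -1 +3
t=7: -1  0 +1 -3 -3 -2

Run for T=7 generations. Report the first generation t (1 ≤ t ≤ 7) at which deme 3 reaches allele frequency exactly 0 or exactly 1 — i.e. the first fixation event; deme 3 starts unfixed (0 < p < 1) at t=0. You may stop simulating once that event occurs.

t=0: k=[0 0 0 2 0 0]
t=1: x=[0.0000 0.0000 0.0902 1.8510 0.0931 0.0000] k=[0 0 0 3 0 0]
t=2: x=[0.0000 0.0000 0.1353 2.7752 0.1396 0.0000] k=[0 0 0 4 0 0]
t=3: x=[0.0000 0.0000 0.1804 3.6986 0.1861 0.0000] k=[0 0 1 2 0 0]
t=4: x=[0.0000 0.0444 1.0019 1.8968 0.0931 0.0000] k=[0 0 1 5 3 0]
t=5: x=[0.0000 0.0444 1.1372 4.8035 3.0467 0.1417] k=[0 0 0 3 6 0]
t=6: x=[0.0000 0.0000 0.1353 3.0493 5.7540 0.2834] k=[0 0 0 2 5 3]
t=7: x=[0.0000 0.0000 0.0902 2.0796 4.9146 3.2302] k=[0 0 1 0 2 1]

7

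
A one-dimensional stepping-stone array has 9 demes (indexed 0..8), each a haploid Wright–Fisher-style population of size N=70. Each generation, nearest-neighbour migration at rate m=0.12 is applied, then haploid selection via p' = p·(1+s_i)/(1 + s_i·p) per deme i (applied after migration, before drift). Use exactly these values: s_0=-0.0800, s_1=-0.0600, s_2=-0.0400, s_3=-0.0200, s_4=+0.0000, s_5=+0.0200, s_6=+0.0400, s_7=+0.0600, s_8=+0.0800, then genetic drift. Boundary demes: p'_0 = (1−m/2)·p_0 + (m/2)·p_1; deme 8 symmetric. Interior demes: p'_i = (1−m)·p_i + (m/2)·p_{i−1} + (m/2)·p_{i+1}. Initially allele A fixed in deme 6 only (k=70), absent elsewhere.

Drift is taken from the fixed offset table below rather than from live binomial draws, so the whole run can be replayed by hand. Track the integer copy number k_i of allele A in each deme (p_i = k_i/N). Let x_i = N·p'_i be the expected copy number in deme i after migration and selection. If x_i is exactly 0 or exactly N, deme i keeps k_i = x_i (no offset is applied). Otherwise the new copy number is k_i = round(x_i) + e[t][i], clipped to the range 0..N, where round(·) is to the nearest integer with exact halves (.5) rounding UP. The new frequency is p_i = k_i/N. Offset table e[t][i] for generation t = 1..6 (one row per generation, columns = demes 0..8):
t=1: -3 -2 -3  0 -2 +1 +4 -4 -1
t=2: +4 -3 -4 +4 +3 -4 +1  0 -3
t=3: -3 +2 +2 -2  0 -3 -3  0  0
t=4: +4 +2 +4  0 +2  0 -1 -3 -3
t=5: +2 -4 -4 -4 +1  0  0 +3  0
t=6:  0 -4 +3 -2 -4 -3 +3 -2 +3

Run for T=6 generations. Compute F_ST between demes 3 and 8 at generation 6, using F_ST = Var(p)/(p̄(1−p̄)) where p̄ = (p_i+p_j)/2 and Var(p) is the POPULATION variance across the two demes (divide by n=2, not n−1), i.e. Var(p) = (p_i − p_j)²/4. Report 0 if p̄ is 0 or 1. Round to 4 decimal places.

t=0: k=[0 0 0 0 0 0 70 0 0]
t=1: x=[0.0000 0.0000 0.0000 0.0000 0.0000 4.2789 61.8856 4.4360 0.0000] k=[0 0 0 0 0 5 66 0 0]
t=2: x=[0.0000 0.0000 0.0000 0.0000 0.3000 8.5069 58.7551 4.1834 0.0000] k=[0 0 0 0 3 5 60 4 0]
t=3: x=[0.0000 0.0000 0.0000 0.1764 2.9400 8.3241 53.8328 7.5014 0.2591] k=[0 0 0 0 3 5 51 8 0]
t=4: x=[0.0000 0.0000 0.0000 0.1764 2.9400 7.7758 46.2789 10.6141 0.5181] k=[0 0 0 0 5 8 45 8 0]
t=5: x=[0.0000 0.0000 0.0000 0.2940 4.8800 10.2115 41.2269 10.2389 0.5181] k=[0 0 0 0 6 10 41 13 1]
t=6: x=[0.0000 0.0000 0.0000 0.3528 5.8800 11.8132 38.1419 14.6226 1.8540] k=[0 0 0 0 2 9 41 13 5]

0.0370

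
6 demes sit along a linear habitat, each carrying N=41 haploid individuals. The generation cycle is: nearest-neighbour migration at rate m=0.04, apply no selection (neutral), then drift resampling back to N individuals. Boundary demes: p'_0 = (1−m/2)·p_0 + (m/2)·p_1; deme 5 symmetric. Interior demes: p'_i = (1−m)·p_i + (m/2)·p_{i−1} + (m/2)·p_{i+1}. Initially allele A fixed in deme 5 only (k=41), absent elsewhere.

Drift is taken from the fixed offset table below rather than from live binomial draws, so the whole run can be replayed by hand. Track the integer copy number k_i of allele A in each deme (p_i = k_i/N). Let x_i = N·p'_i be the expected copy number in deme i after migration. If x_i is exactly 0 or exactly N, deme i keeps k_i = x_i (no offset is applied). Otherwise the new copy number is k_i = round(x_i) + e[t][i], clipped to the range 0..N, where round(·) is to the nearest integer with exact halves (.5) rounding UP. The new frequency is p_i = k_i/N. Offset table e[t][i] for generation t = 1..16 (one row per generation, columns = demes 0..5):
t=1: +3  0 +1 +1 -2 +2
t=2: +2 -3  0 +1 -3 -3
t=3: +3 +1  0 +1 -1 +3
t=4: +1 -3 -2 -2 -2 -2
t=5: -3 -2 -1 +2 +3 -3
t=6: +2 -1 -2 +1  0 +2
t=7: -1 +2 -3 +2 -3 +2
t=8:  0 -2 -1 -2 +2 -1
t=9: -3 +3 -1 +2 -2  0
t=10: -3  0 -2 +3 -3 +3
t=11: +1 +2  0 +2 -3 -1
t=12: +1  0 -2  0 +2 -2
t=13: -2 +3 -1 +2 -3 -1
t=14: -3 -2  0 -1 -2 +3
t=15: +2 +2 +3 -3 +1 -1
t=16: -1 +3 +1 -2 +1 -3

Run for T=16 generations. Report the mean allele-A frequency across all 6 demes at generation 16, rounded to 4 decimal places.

0.1585

t=0: k=[0 0 0 0 0 41]
t=1: x=[0.0000 0.0000 0.0000 0.0000 0.8200 40.1800] k=[0 0 0 0 0 41]
t=2: x=[0.0000 0.0000 0.0000 0.0000 0.8200 40.1800] k=[0 0 0 0 0 37]
t=3: x=[0.0000 0.0000 0.0000 0.0000 0.7400 36.2600] k=[0 0 0 0 0 39]
t=4: x=[0.0000 0.0000 0.0000 0.0000 0.7800 38.2200] k=[0 0 0 0 0 36]
t=5: x=[0.0000 0.0000 0.0000 0.0000 0.7200 35.2800] k=[0 0 0 0 4 32]
t=6: x=[0.0000 0.0000 0.0000 0.0800 4.4800 31.4400] k=[0 0 0 1 4 33]
t=7: x=[0.0000 0.0000 0.0200 1.0400 4.5200 32.4200] k=[0 0 0 3 2 34]
t=8: x=[0.0000 0.0000 0.0600 2.9200 2.6600 33.3600] k=[0 0 0 1 5 32]
t=9: x=[0.0000 0.0000 0.0200 1.0600 5.4600 31.4600] k=[0 0 0 3 3 31]
t=10: x=[0.0000 0.0000 0.0600 2.9400 3.5600 30.4400] k=[0 0 0 6 1 33]
t=11: x=[0.0000 0.0000 0.1200 5.7800 1.7400 32.3600] k=[0 0 0 8 0 31]
t=12: x=[0.0000 0.0000 0.1600 7.6800 0.7800 30.3800] k=[0 0 0 8 3 28]
t=13: x=[0.0000 0.0000 0.1600 7.7400 3.6000 27.5000] k=[0 0 0 10 1 27]
t=14: x=[0.0000 0.0000 0.2000 9.6200 1.7000 26.4800] k=[0 0 0 9 0 29]
t=15: x=[0.0000 0.0000 0.1800 8.6400 0.7600 28.4200] k=[0 0 3 6 2 27]
t=16: x=[0.0000 0.0600 3.0000 5.8600 2.5800 26.5000] k=[0 3 4 4 4 24]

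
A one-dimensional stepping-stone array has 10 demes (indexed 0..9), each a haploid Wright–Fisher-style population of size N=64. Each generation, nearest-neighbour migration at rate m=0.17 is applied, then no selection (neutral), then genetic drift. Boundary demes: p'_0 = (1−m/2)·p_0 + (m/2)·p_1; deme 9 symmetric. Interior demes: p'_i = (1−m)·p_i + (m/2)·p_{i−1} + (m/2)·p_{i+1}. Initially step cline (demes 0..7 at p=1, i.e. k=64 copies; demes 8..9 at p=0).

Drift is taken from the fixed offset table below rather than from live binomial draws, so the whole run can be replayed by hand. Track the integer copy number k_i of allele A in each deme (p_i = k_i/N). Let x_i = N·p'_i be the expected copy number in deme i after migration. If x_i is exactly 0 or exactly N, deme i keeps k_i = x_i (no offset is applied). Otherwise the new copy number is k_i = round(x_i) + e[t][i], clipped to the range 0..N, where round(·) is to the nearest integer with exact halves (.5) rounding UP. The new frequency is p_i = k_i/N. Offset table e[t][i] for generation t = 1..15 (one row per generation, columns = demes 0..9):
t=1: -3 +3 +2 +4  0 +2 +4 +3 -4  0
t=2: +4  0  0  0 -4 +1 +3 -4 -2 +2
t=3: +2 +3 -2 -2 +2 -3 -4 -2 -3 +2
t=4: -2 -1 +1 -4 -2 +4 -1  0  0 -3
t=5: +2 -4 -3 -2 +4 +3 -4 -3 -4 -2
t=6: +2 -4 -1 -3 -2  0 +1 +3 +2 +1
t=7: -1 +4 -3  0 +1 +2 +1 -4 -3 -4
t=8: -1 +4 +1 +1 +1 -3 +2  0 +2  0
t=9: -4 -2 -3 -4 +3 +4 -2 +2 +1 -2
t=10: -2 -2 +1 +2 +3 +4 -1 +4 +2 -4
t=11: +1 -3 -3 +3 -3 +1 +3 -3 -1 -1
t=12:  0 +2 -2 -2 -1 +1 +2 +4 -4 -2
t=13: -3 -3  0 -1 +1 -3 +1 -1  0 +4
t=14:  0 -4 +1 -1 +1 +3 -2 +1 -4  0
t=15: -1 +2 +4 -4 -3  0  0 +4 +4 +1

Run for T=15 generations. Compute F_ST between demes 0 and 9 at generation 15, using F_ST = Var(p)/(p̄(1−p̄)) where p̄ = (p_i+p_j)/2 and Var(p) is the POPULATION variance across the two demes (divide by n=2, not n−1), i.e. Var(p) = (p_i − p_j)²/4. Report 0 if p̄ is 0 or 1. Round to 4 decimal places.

0.8028

t=0: k=[64 64 64 64 64 64 64 64 0 0]
t=1: x=[64.0000 64.0000 64.0000 64.0000 64.0000 64.0000 64.0000 58.5600 5.4400 0.0000] k=[64 64 64 64 64 64 64 62 1 0]
t=2: x=[64.0000 64.0000 64.0000 64.0000 64.0000 64.0000 63.8300 56.9850 6.1000 0.0850] k=[64 64 64 64 64 64 64 53 4 2]
t=3: x=[64.0000 64.0000 64.0000 64.0000 64.0000 64.0000 63.0650 49.7700 7.9950 2.1700] k=[64 64 64 64 64 64 59 48 5 4]
t=4: x=[64.0000 64.0000 64.0000 64.0000 64.0000 63.5750 58.4900 45.2800 8.5700 4.0850] k=[64 64 64 64 64 64 57 45 9 1]
t=5: x=[64.0000 64.0000 64.0000 64.0000 64.0000 63.4050 56.5750 42.9600 11.3800 1.6800] k=[64 64 64 64 64 64 53 40 7 0]
t=6: x=[64.0000 64.0000 64.0000 64.0000 64.0000 63.0650 52.8300 38.3000 9.2100 0.5950] k=[64 64 64 64 64 63 54 41 11 2]
t=7: x=[64.0000 64.0000 64.0000 64.0000 63.9150 62.3200 53.6600 39.5550 12.7850 2.7650] k=[64 64 64 64 64 64 55 36 10 0]
t=8: x=[64.0000 64.0000 64.0000 64.0000 64.0000 63.2350 54.1500 35.4050 11.3600 0.8500] k=[64 64 64 64 64 60 56 35 13 1]
t=9: x=[64.0000 64.0000 64.0000 64.0000 63.6600 60.0000 54.5550 34.9150 13.8500 2.0200] k=[64 64 64 64 64 64 53 37 15 0]
t=10: x=[64.0000 64.0000 64.0000 64.0000 64.0000 63.0650 52.5750 36.4900 15.5950 1.2750] k=[64 64 64 64 64 64 52 40 18 0]
t=11: x=[64.0000 64.0000 64.0000 64.0000 64.0000 62.9800 52.0000 39.1500 18.3400 1.5300] k=[64 64 64 64 64 64 55 36 17 1]
t=12: x=[64.0000 64.0000 64.0000 64.0000 64.0000 63.2350 54.1500 36.0000 17.2550 2.3600] k=[64 64 64 64 64 64 56 40 13 0]
t=13: x=[64.0000 64.0000 64.0000 64.0000 64.0000 63.3200 55.3200 39.0650 14.1900 1.1050] k=[64 64 64 64 64 60 56 38 14 5]
t=14: x=[64.0000 64.0000 64.0000 64.0000 63.6600 60.0000 54.8100 37.4900 15.2750 5.7650] k=[64 64 64 64 64 63 53 38 11 6]
t=15: x=[64.0000 64.0000 64.0000 64.0000 63.9150 62.2350 52.5750 36.9800 12.8700 6.4250] k=[64 64 64 64 61 62 53 41 17 7]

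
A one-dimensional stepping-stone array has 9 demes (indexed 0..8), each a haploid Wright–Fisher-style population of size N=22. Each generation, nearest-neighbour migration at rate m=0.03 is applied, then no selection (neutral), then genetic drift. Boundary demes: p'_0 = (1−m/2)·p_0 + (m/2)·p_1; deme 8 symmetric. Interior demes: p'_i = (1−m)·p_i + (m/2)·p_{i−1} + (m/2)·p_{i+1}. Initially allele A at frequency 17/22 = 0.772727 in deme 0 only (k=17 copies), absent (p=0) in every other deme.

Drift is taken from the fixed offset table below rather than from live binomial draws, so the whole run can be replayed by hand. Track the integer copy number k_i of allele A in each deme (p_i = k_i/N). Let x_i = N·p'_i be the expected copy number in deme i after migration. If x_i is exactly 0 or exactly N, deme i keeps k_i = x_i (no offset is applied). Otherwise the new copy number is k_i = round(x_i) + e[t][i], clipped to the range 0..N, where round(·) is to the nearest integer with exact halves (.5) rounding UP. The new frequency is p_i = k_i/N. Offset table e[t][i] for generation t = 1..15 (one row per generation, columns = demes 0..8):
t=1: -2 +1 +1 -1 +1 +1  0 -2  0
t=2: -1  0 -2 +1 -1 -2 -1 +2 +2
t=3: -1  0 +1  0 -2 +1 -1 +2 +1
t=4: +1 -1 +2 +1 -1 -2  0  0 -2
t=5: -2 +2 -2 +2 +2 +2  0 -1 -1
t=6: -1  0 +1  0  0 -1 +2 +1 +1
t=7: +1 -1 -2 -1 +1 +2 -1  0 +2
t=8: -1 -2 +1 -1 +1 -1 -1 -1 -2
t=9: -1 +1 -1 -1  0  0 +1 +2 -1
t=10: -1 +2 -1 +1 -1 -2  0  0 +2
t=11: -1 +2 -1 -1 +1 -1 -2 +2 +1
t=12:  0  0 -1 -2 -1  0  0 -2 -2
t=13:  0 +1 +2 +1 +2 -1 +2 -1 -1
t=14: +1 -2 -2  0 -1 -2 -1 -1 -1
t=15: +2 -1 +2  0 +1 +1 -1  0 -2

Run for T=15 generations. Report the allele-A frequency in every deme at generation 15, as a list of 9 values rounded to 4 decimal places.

[0.5000, 0.1364, 0.0909, 0.0455, 0.2273, 0.0455, 0.0000, 0.0000, 0.0000]

t=0: k=[17 0 0 0 0 0 0 0 0]
t=1: x=[16.7450 0.2550 0.0000 0.0000 0.0000 0.0000 0.0000 0.0000 0.0000] k=[15 1 0 0 0 0 0 0 0]
t=2: x=[14.7900 1.1950 0.0150 0.0000 0.0000 0.0000 0.0000 0.0000 0.0000] k=[14 1 0 0 0 0 0 0 0]
t=3: x=[13.8050 1.1800 0.0150 0.0000 0.0000 0.0000 0.0000 0.0000 0.0000] k=[13 1 1 0 0 0 0 0 0]
t=4: x=[12.8200 1.1800 0.9850 0.0150 0.0000 0.0000 0.0000 0.0000 0.0000] k=[14 0 3 1 0 0 0 0 0]
t=5: x=[13.7900 0.2550 2.9250 1.0150 0.0150 0.0000 0.0000 0.0000 0.0000] k=[12 2 1 3 2 0 0 0 0]
t=6: x=[11.8500 2.1350 1.0450 2.9550 1.9850 0.0300 0.0000 0.0000 0.0000] k=[11 2 2 3 2 0 0 0 0]
t=7: x=[10.8650 2.1350 2.0150 2.9700 1.9850 0.0300 0.0000 0.0000 0.0000] k=[12 1 0 2 3 2 0 0 0]
t=8: x=[11.8350 1.1500 0.0450 1.9850 2.9700 1.9850 0.0300 0.0000 0.0000] k=[11 0 1 1 4 1 0 0 0]
t=9: x=[10.8350 0.1800 0.9850 1.0450 3.9100 1.0300 0.0150 0.0000 0.0000] k=[10 1 0 0 4 1 1 0 0]
t=10: x=[9.8650 1.1200 0.0150 0.0600 3.8950 1.0450 0.9850 0.0150 0.0000] k=[9 3 0 1 3 0 1 0 0]
t=11: x=[8.9100 3.0450 0.0600 1.0150 2.9250 0.0600 0.9700 0.0150 0.0000] k=[8 5 0 0 4 0 0 2 0]
t=12: x=[7.9550 4.9700 0.0750 0.0600 3.8800 0.0600 0.0300 1.9400 0.0300] k=[8 5 0 0 3 0 0 0 0]
t=13: x=[7.9550 4.9700 0.0750 0.0450 2.9100 0.0450 0.0000 0.0000 0.0000] k=[8 6 2 1 5 0 0 0 0]
t=14: x=[7.9700 5.9700 2.0450 1.0750 4.8650 0.0750 0.0000 0.0000 0.0000] k=[9 4 0 1 4 0 0 0 0]
t=15: x=[8.9250 4.0150 0.0750 1.0300 3.8950 0.0600 0.0000 0.0000 0.0000] k=[11 3 2 1 5 1 0 0 0]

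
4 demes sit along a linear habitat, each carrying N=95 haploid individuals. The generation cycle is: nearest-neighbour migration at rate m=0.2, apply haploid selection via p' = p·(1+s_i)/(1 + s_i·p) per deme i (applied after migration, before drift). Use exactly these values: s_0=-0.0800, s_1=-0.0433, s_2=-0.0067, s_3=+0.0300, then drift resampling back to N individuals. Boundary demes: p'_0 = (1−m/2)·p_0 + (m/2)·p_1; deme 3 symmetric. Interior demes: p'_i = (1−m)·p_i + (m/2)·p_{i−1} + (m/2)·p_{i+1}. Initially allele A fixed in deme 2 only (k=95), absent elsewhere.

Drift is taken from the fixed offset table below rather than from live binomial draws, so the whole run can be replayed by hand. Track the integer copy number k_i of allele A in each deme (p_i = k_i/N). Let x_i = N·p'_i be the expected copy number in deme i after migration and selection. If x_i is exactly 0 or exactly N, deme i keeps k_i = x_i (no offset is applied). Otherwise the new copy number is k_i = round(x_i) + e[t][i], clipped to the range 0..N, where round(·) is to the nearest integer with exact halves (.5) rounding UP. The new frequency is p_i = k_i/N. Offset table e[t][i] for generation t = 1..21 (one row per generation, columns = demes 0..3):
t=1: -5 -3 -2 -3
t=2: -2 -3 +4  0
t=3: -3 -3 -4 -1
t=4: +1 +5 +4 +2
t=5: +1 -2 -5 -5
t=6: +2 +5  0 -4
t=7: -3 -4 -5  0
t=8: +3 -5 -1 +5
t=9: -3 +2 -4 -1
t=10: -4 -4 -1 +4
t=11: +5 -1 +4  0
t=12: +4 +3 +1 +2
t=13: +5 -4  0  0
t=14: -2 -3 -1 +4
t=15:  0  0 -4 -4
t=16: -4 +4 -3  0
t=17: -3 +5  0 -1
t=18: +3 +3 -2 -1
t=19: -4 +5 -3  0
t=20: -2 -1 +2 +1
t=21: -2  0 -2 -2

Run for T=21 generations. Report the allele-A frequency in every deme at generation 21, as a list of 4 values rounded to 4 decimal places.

[0.0105, 0.1474, 0.1579, 0.2421]

t=0: k=[0 0 95 0]
t=1: x=[0.0000 9.1282 75.8976 9.7557] k=[0 6 74 7]
t=2: x=[0.5523 11.7370 60.3522 14.0502] k=[0 9 64 14]
t=3: x=[0.8286 13.0923 53.3428 19.4533] k=[0 10 49 18]
t=4: x=[0.9208 12.4144 41.8425 21.5891] k=[2 17 46 24]
t=5: x=[3.2295 17.7522 40.7435 26.7646] k=[4 16 36 22]
t=6: x=[4.8050 16.1966 32.4562 23.9252] k=[7 21 32 20]
t=7: x=[7.7831 19.9923 29.5629 21.6908] k=[5 16 25 22]
t=8: x=[5.6410 15.2255 23.6803 22.8084] k=[9 10 23 28]
t=9: x=[8.4367 10.7700 22.0858 28.0811] k=[5 13 18 27]
t=10: x=[5.3622 12.2208 18.3005 26.6632] k=[1 8 17 31]
t=11: x=[1.5662 7.8744 17.4042 30.2057] k=[7 7 21 30]
t=12: x=[6.4782 8.0672 20.3921 29.7001] k=[10 11 21 32]
t=13: x=[9.3717 11.4468 20.9899 31.5194] k=[14 7 21 32]
t=14: x=[12.3746 8.7422 20.5914 31.5194] k=[10 6 20 36]
t=15: x=[8.9040 7.4889 20.0933 35.0512] k=[9 7 16 31]
t=16: x=[8.1564 7.7780 16.5081 30.1046] k=[4 12 14 30]
t=17: x=[4.4339 10.9633 15.3135 28.9920] k=[1 16 15 28]
t=18: x=[2.3049 13.8675 16.3090 27.2711] k=[5 17 14 26]
t=19: x=[5.7339 14.9344 15.4130 25.3455] k=[2 20 12 25]
t=20: x=[3.5072 16.7797 14.0195 24.2297] k=[2 16 16 25]
t=21: x=[3.1370 14.0614 16.8068 24.6355] k=[1 14 15 23]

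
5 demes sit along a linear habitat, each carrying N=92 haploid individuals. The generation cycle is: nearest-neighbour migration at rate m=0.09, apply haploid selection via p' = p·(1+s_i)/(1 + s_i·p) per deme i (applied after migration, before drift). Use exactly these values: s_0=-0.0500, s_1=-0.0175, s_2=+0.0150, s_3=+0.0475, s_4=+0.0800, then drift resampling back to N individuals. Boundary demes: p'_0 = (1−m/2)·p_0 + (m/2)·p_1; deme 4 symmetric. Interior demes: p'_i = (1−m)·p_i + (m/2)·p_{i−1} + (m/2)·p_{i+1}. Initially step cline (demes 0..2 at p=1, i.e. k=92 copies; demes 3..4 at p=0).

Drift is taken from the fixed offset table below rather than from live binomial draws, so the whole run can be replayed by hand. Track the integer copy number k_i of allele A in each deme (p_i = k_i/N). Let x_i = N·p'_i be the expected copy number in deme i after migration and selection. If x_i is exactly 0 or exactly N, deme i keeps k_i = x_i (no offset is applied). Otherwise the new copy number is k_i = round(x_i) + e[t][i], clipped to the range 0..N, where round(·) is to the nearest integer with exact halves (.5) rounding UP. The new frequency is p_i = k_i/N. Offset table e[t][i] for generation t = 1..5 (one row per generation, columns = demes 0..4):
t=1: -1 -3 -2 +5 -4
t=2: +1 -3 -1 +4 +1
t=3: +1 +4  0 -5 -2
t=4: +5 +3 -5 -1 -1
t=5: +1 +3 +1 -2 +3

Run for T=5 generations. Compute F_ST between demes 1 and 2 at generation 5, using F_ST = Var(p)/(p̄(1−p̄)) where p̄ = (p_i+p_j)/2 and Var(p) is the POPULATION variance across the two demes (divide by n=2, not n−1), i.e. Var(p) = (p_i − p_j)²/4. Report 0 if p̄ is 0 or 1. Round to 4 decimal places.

t=0: k=[92 92 92 0 0]
t=1: x=[92.0000 92.0000 87.9185 4.3274 0.0000] k=[92 92 86 9 0]
t=2: x=[92.0000 91.7252 82.9275 12.5547 0.4372] k=[92 89 82 17 1]
t=3: x=[91.8579 88.7654 79.5511 19.9197 1.8548] k=[92 92 80 15 0]
t=4: x=[92.0000 91.4504 77.7948 17.9099 0.7286] k=[92 92 73 17 0]
t=5: x=[92.0000 91.1299 71.5726 19.4575 0.8257] k=[92 92 73 17 4]

0.1152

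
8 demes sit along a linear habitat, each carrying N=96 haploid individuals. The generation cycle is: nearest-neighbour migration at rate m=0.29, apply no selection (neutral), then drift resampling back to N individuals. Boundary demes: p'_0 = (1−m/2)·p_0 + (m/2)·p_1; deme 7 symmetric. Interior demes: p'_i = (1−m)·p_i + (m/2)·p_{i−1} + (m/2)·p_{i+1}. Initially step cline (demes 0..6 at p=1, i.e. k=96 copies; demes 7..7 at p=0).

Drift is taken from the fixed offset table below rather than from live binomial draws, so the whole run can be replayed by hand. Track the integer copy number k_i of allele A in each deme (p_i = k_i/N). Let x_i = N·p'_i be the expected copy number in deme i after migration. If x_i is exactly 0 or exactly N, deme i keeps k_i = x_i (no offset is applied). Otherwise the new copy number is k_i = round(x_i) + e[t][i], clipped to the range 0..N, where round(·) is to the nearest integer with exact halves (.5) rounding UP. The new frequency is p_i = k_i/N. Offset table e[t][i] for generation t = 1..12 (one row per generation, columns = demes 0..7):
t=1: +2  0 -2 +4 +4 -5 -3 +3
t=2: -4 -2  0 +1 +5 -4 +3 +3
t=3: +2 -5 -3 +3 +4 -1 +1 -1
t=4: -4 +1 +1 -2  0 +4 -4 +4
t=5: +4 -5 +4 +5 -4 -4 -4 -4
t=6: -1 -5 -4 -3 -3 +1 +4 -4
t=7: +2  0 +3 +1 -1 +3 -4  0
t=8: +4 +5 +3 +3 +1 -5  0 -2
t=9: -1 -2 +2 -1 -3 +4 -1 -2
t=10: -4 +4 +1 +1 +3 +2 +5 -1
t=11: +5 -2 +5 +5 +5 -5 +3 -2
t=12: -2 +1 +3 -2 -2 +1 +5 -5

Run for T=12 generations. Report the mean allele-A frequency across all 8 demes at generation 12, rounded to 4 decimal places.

0.8646

t=0: k=[96 96 96 96 96 96 96 0]
t=1: x=[96.0000 96.0000 96.0000 96.0000 96.0000 96.0000 82.0800 13.9200] k=[96 96 96 96 96 96 79 17]
t=2: x=[96.0000 96.0000 96.0000 96.0000 96.0000 93.5350 72.4750 25.9900] k=[96 96 96 96 96 90 75 29]
t=3: x=[96.0000 96.0000 96.0000 96.0000 95.1300 88.6950 70.5050 35.6700] k=[96 96 96 96 96 88 72 35]
t=4: x=[96.0000 96.0000 96.0000 96.0000 94.8400 86.8400 68.9550 40.3650] k=[96 96 96 96 95 91 65 44]
t=5: x=[96.0000 96.0000 96.0000 95.8550 94.5650 87.8100 65.7250 47.0450] k=[96 96 96 96 91 84 62 43]
t=6: x=[96.0000 96.0000 96.0000 95.2750 90.7100 81.8250 62.4350 45.7550] k=[96 96 96 92 88 83 66 42]
t=7: x=[96.0000 96.0000 95.4200 92.0000 87.8550 81.2600 64.9850 45.4800] k=[96 96 96 93 87 84 61 45]
t=8: x=[96.0000 96.0000 95.5650 92.5650 87.4350 81.1000 62.0150 47.3200] k=[96 96 96 96 88 76 62 45]
t=9: x=[96.0000 96.0000 96.0000 94.8400 87.4200 75.7100 61.5650 47.4650] k=[96 96 96 94 84 80 61 45]
t=10: x=[96.0000 96.0000 95.7100 92.8400 84.8700 77.8250 61.4350 47.3200] k=[96 96 96 94 88 80 66 46]
t=11: x=[96.0000 96.0000 95.7100 93.4200 87.7100 79.1300 65.1300 48.9000] k=[96 96 96 96 93 74 68 47]
t=12: x=[96.0000 96.0000 96.0000 95.5650 90.6800 75.8850 65.8250 50.0450] k=[96 96 96 94 89 77 71 45]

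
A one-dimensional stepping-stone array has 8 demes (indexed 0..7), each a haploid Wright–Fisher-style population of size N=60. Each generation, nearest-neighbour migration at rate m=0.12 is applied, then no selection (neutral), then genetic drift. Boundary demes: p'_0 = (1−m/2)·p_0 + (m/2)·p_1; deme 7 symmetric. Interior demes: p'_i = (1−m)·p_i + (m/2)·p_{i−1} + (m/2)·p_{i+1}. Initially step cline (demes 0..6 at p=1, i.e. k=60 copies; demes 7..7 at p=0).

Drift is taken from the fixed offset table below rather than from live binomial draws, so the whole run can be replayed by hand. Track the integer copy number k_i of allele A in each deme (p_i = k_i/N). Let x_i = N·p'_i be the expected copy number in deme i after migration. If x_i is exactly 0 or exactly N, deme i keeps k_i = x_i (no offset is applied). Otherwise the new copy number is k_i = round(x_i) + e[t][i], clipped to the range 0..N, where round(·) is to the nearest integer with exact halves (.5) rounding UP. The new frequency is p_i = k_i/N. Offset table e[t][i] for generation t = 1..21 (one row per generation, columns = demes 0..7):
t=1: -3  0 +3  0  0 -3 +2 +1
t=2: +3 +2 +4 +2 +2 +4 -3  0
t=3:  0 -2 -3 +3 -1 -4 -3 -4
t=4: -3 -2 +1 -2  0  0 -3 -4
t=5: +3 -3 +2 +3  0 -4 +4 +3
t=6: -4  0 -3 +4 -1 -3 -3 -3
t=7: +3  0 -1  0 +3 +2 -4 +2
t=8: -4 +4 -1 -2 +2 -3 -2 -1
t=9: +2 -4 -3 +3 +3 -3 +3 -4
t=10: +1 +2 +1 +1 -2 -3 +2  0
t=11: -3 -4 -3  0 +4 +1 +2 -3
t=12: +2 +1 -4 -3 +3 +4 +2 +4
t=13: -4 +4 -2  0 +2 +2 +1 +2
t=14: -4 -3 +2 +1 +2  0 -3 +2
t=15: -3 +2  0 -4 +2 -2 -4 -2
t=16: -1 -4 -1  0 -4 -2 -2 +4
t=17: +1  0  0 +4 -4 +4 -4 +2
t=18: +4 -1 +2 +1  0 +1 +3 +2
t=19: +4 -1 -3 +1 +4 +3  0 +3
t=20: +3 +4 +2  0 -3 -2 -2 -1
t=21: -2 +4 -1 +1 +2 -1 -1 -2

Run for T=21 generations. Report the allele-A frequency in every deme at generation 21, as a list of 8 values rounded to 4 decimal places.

t=0: k=[60 60 60 60 60 60 60 0]
t=1: x=[60.0000 60.0000 60.0000 60.0000 60.0000 60.0000 56.4000 3.6000] k=[60 60 60 60 60 60 58 5]
t=2: x=[60.0000 60.0000 60.0000 60.0000 60.0000 59.8800 54.9400 8.1800] k=[60 60 60 60 60 60 52 8]
t=3: x=[60.0000 60.0000 60.0000 60.0000 60.0000 59.5200 49.8400 10.6400] k=[60 60 60 60 60 56 47 7]
t=4: x=[60.0000 60.0000 60.0000 60.0000 59.7600 55.7000 45.1400 9.4000] k=[60 60 60 60 60 56 42 5]
t=5: x=[60.0000 60.0000 60.0000 60.0000 59.7600 55.4000 40.6200 7.2200] k=[60 60 60 60 60 51 45 10]
t=6: x=[60.0000 60.0000 60.0000 60.0000 59.4600 51.1800 43.2600 12.1000] k=[60 60 60 60 58 48 40 9]
t=7: x=[60.0000 60.0000 60.0000 59.8800 57.5200 48.1200 38.6200 10.8600] k=[60 60 60 60 60 50 35 13]
t=8: x=[60.0000 60.0000 60.0000 60.0000 59.4000 49.7000 34.5800 14.3200] k=[60 60 60 60 60 47 33 13]
t=9: x=[60.0000 60.0000 60.0000 60.0000 59.2200 46.9400 32.6400 14.2000] k=[60 60 60 60 60 44 36 10]
t=10: x=[60.0000 60.0000 60.0000 60.0000 59.0400 44.4800 34.9200 11.5600] k=[60 60 60 60 57 41 37 12]
t=11: x=[60.0000 60.0000 60.0000 59.8200 56.2200 41.7200 35.7400 13.5000] k=[60 60 60 60 60 43 38 11]
t=12: x=[60.0000 60.0000 60.0000 60.0000 58.9800 43.7200 36.6800 12.6200] k=[60 60 60 60 60 48 39 17]
t=13: x=[60.0000 60.0000 60.0000 60.0000 59.2800 48.1800 38.2200 18.3200] k=[60 60 60 60 60 50 39 20]
t=14: x=[60.0000 60.0000 60.0000 60.0000 59.4000 49.9400 38.5200 21.1400] k=[60 60 60 60 60 50 36 23]
t=15: x=[60.0000 60.0000 60.0000 60.0000 59.4000 49.7600 36.0600 23.7800] k=[60 60 60 60 60 48 32 22]
t=16: x=[60.0000 60.0000 60.0000 60.0000 59.2800 47.7600 32.3600 22.6000] k=[60 60 60 60 55 46 30 27]
t=17: x=[60.0000 60.0000 60.0000 59.7000 54.7600 45.5800 30.7800 27.1800] k=[60 60 60 60 51 50 27 29]
t=18: x=[60.0000 60.0000 60.0000 59.4600 51.4800 48.6800 28.5000 28.8800] k=[60 60 60 60 51 50 32 31]
t=19: x=[60.0000 60.0000 60.0000 59.4600 51.4800 48.9800 33.0200 31.0600] k=[60 60 60 60 55 52 33 34]
t=20: x=[60.0000 60.0000 60.0000 59.7000 55.1200 51.0400 34.2000 33.9400] k=[60 60 60 60 52 49 32 33]
t=21: x=[60.0000 60.0000 60.0000 59.5200 52.3000 48.1600 33.0800 32.9400] k=[60 60 60 60 54 47 32 31]

[1.0000, 1.0000, 1.0000, 1.0000, 0.9000, 0.7833, 0.5333, 0.5167]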